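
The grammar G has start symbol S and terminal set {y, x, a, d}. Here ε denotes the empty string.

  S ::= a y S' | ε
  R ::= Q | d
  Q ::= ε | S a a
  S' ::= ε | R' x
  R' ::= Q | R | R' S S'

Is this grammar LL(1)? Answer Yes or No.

No

FIRST(S) = {ε, a}
FIRST(R) = {ε, a, d}
FIRST(Q) = {ε, a}
FIRST(S') = {ε, a, d, x}
FIRST(R') = {ε, a, d, x}
FOLLOW(S) = {$, a, d, x}
FOLLOW(R) = {a, d, x}
FOLLOW(Q) = {a, d, x}
FOLLOW(S') = {$, a, d, x}
FOLLOW(R') = {a, d, x}
Cell M[Q, a] receives both Q ::= ε and Q ::= S a a — the grammar is not LL(1).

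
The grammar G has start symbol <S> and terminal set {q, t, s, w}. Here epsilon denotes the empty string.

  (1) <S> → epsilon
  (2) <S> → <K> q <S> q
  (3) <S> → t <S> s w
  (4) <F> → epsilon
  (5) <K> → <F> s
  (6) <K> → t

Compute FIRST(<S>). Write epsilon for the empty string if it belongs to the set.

{epsilon, s, t}

FIRST(<F>) = {epsilon}
FIRST(<K>) = {s, t}  (via <F> s)
FIRST(<S>) = {epsilon, s, t}  (via <K> q <S> q)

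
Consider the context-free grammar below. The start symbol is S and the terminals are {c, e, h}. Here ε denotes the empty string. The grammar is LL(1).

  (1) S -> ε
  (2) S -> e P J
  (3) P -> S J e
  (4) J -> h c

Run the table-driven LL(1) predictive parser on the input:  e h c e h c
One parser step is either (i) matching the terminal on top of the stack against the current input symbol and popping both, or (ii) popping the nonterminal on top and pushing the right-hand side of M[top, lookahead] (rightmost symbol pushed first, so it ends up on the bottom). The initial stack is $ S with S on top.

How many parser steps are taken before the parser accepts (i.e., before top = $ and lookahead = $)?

11

step 1: stack=$ S  input=e h c e h c $  — expand S -> e P J
step 2: stack=$ J P e  input=e h c e h c $  — match e
step 3: stack=$ J P  input=h c e h c $  — expand P -> S J e
step 4: stack=$ J e J S  input=h c e h c $  — expand S -> ε
step 5: stack=$ J e J  input=h c e h c $  — expand J -> h c
step 6: stack=$ J e c h  input=h c e h c $  — match h
step 7: stack=$ J e c  input=c e h c $  — match c
step 8: stack=$ J e  input=e h c $  — match e
step 9: stack=$ J  input=h c $  — expand J -> h c
step 10: stack=$ c h  input=h c $  — match h
step 11: stack=$ c  input=c $  — match c
Accept reached after 11 steps.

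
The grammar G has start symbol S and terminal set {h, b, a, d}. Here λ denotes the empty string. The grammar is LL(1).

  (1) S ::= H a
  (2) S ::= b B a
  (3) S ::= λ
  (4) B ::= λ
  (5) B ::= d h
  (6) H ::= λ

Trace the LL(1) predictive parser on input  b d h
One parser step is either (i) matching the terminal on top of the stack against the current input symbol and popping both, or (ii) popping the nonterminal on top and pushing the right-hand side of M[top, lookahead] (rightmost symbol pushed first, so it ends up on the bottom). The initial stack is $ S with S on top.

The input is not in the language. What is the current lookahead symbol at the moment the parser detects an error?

step 1: stack=$ S  input=b d h $  — expand S ::= b B a
step 2: stack=$ a B b  input=b d h $  — match b
step 3: stack=$ a B  input=d h $  — expand B ::= d h
step 4: stack=$ a h d  input=d h $  — match d
step 5: stack=$ a h  input=h $  — match h
step 6: stack=$ a  input=$  — error: top is terminal a but lookahead is $

$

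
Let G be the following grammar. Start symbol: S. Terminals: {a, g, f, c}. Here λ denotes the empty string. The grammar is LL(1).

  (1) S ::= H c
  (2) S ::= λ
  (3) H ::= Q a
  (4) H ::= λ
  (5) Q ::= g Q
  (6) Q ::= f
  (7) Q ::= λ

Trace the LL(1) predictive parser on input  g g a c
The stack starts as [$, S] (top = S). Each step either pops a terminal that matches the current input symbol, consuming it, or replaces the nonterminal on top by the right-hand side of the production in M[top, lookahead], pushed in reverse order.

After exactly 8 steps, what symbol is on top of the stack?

     Stack      Input      Action
  1  $ S        g g a c $  expand S ::= H c
  2  $ c H      g g a c $  expand H ::= Q a
  3  $ c a Q    g g a c $  expand Q ::= g Q
  4  $ c a Q g  g g a c $  match g
  5  $ c a Q    g a c $    expand Q ::= g Q
  6  $ c a Q g  g a c $    match g
  7  $ c a Q    a c $      expand Q ::= λ
  8  $ c a      a c $      match a
Stack after step 8: $ c (top = c).

c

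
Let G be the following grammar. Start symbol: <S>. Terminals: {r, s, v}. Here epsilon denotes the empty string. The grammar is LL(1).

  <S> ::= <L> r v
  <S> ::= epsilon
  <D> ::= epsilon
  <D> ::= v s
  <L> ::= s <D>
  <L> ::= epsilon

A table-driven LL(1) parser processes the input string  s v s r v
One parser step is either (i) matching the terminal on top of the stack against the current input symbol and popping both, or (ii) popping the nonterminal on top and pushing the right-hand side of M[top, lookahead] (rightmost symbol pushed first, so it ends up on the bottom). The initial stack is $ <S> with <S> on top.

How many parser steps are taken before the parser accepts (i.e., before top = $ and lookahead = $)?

step 1: stack=$ <S>  input=s v s r v $  — expand <S> ::= <L> r v
step 2: stack=$ v r <L>  input=s v s r v $  — expand <L> ::= s <D>
step 3: stack=$ v r <D> s  input=s v s r v $  — match s
step 4: stack=$ v r <D>  input=v s r v $  — expand <D> ::= v s
step 5: stack=$ v r s v  input=v s r v $  — match v
step 6: stack=$ v r s  input=s r v $  — match s
step 7: stack=$ v r  input=r v $  — match r
step 8: stack=$ v  input=v $  — match v
Accept reached after 8 steps.

8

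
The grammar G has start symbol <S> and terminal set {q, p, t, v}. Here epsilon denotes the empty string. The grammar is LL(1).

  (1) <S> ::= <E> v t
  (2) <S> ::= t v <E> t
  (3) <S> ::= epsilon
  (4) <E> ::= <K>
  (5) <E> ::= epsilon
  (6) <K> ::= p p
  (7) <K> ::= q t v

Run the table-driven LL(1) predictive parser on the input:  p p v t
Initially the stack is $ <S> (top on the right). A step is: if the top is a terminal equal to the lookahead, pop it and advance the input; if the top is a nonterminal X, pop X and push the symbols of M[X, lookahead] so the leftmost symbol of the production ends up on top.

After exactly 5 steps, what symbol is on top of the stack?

step 1: stack=$ <S>  input=p p v t $  — expand <S> ::= <E> v t
step 2: stack=$ t v <E>  input=p p v t $  — expand <E> ::= <K>
step 3: stack=$ t v <K>  input=p p v t $  — expand <K> ::= p p
step 4: stack=$ t v p p  input=p p v t $  — match p
step 5: stack=$ t v p  input=p v t $  — match p
Stack after step 5: $ t v (top = v).

v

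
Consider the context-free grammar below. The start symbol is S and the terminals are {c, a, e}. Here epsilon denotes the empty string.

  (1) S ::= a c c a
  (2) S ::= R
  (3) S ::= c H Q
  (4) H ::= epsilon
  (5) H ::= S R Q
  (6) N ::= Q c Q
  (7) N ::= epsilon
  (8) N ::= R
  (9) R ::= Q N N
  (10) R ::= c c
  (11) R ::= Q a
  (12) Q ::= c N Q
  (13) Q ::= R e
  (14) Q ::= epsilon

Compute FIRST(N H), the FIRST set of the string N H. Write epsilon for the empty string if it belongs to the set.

FIRST(S) = {epsilon, a, c, e}  (via R)
FIRST(H) = {epsilon, a, c, e}  (via S R Q)
FIRST(N) = {epsilon, a, c, e}  (via Q c Q, R)
FIRST(R) = {epsilon, a, c, e}  (via Q N N, Q a)
FIRST(Q) = {epsilon, a, c, e}  (via R e)
FIRST(N H): take FIRST of each symbol in turn, carrying on past any symbol whose FIRST contains epsilon; result {epsilon, a, c, e}.

{epsilon, a, c, e}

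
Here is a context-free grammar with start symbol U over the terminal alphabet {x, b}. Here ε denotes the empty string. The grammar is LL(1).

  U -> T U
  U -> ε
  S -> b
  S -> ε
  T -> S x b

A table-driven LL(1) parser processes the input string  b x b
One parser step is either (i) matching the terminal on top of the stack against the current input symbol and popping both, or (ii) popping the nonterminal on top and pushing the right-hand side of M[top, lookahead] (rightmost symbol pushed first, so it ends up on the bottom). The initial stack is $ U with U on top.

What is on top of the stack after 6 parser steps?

step 1: stack=$ U  input=b x b $  — expand U -> T U
step 2: stack=$ U T  input=b x b $  — expand T -> S x b
step 3: stack=$ U b x S  input=b x b $  — expand S -> b
step 4: stack=$ U b x b  input=b x b $  — match b
step 5: stack=$ U b x  input=x b $  — match x
step 6: stack=$ U b  input=b $  — match b
Stack after step 6: $ U (top = U).

U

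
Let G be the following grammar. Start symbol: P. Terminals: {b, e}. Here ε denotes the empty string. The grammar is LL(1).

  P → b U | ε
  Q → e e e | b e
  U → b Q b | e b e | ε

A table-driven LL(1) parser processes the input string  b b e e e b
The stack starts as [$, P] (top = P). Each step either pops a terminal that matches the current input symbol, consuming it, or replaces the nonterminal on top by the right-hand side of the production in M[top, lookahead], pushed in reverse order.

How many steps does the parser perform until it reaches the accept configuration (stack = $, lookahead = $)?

     Stack      Input          Action
  1  $ P        b b e e e b $  expand P → b U
  2  $ U b      b b e e e b $  match b
  3  $ U        b e e e b $    expand U → b Q b
  4  $ b Q b    b e e e b $    match b
  5  $ b Q      e e e b $      expand Q → e e e
  6  $ b e e e  e e e b $      match e
  7  $ b e e    e e b $        match e
  8  $ b e      e b $          match e
  9  $ b        b $            match b
Accept reached after 9 steps.

9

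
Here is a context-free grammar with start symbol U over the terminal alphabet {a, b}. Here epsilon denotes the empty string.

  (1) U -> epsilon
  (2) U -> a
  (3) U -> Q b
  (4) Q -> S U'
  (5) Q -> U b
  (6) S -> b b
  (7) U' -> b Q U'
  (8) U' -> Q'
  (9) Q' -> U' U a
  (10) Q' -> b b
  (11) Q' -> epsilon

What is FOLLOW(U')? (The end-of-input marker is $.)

{a, b}

FIRST(S): from S->b b we get {b}. So FIRST(S) = {b}.
FIRST(U): from U->epsilon we get {epsilon}; from U->a we get {a}; from U->Q b we get {a, b}. So FIRST(U) = {epsilon, a, b}.
FIRST(Q): from Q->S U' we get {b}; from Q->U b we get {a, b}. So FIRST(Q) = {a, b}.
FIRST(U'): from U'->b Q U' we get {b}; from U'->Q' we get {epsilon, a, b}. So FIRST(U') = {epsilon, a, b}.
FIRST(Q'): from Q'->U' U a we get {a, b}; from Q'->b b we get {b}; from Q'->epsilon we get {epsilon}. So FIRST(Q') = {epsilon, a, b}.
FOLLOW(U) includes $ since U is the start symbol.
FOLLOW(U): in Q->U b, U is followed by b with FIRST {b}; in Q'->U' U a, U is followed by a with FIRST {a}. Thus FOLLOW(U) = {$, a, b}.
FOLLOW(Q): in U->Q b, Q is followed by b with FIRST {b}; in U'->b Q U', Q is followed by U' with FIRST {epsilon, a, b}; in U'->b Q U', the suffix after Q is nullable, so FOLLOW(Q) ⊇ FOLLOW(U') = {a, b}. Thus FOLLOW(Q) = {a, b}.
FOLLOW(S): in Q->S U', S is followed by U' with FIRST {epsilon, a, b}; in Q->S U', the suffix after S is nullable, so FOLLOW(S) ⊇ FOLLOW(Q) = {a, b}. Thus FOLLOW(S) = {a, b}.
FOLLOW(U'): in Q->S U', the suffix after U' is empty, so FOLLOW(U') ⊇ FOLLOW(Q) = {a, b}; in U'->b Q U', the suffix after U' is empty (adds nothing new); in Q'->U' U a, U' is followed by U a with FIRST {a, b}. Thus FOLLOW(U') = {a, b}.
FOLLOW(Q'): in U'->Q', the suffix after Q' is empty, so FOLLOW(Q') ⊇ FOLLOW(U') = {a, b}. Thus FOLLOW(Q') = {a, b}.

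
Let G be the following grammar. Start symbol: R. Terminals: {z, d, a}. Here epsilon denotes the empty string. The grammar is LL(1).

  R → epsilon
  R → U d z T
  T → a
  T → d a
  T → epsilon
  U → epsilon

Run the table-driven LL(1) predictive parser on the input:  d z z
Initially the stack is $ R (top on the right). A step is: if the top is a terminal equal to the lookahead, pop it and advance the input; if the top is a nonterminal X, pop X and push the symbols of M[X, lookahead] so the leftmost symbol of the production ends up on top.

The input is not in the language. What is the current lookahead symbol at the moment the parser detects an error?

z

     Stack      Input    Action
  1  $ R        d z z $  expand R → U d z T
  2  $ T z d U  d z z $  expand U → epsilon
  3  $ T z d    d z z $  match d
  4  $ T z      z z $    match z
  5  $ T        z $      error: M[T, z] is empty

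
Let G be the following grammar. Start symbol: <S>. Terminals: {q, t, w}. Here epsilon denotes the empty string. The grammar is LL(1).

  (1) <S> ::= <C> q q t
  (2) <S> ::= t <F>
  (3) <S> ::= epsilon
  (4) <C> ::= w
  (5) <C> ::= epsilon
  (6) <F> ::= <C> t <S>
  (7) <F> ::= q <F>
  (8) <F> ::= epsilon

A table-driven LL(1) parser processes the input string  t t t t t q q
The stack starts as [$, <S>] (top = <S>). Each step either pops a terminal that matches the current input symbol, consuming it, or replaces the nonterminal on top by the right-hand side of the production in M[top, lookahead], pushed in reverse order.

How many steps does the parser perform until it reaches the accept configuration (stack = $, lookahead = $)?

      Stack        Input            Action
   1  $ <S>        t t t t t q q $  expand <S> ::= t <F>
   2  $ <F> t      t t t t t q q $  match t
   3  $ <F>        t t t t q q $    expand <F> ::= <C> t <S>
   4  $ <S> t <C>  t t t t q q $    expand <C> ::= epsilon
   5  $ <S> t      t t t t q q $    match t
   6  $ <S>        t t t q q $      expand <S> ::= t <F>
   7  $ <F> t      t t t q q $      match t
   8  $ <F>        t t q q $        expand <F> ::= <C> t <S>
   9  $ <S> t <C>  t t q q $        expand <C> ::= epsilon
  10  $ <S> t      t t q q $        match t
  11  $ <S>        t q q $          expand <S> ::= t <F>
  12  $ <F> t      t q q $          match t
  13  $ <F>        q q $            expand <F> ::= q <F>
  14  $ <F> q      q q $            match q
  15  $ <F>        q $              expand <F> ::= q <F>
  16  $ <F> q      q $              match q
  17  $ <F>        $                expand <F> ::= epsilon
Accept reached after 17 steps.

17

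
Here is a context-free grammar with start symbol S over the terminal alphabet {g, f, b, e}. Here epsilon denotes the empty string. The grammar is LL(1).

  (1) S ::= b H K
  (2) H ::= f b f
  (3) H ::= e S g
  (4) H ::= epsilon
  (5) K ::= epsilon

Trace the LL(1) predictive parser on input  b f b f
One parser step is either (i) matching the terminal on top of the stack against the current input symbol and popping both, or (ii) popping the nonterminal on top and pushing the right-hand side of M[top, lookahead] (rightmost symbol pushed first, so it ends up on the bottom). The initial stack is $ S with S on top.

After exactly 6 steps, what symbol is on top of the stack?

step 1: stack=$ S  input=b f b f $  — expand S ::= b H K
step 2: stack=$ K H b  input=b f b f $  — match b
step 3: stack=$ K H  input=f b f $  — expand H ::= f b f
step 4: stack=$ K f b f  input=f b f $  — match f
step 5: stack=$ K f b  input=b f $  — match b
step 6: stack=$ K f  input=f $  — match f
Stack after step 6: $ K (top = K).

K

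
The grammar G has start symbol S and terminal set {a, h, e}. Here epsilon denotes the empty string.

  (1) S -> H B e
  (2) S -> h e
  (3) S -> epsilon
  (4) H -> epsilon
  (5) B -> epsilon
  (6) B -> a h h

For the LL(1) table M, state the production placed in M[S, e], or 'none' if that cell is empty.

FIRST(H): from H->epsilon we get {epsilon}. So FIRST(H) = {epsilon}.
FIRST(B): from B->epsilon we get {epsilon}; from B->a h h we get {a}. So FIRST(B) = {epsilon, a}.
FIRST(S): from S->H B e we get {a, e}; from S->h e we get {h}; from S->epsilon we get {epsilon}. So FIRST(S) = {epsilon, a, e, h}.
FOLLOW(S) includes $ since S is the start symbol.
FOLLOW(S): S appears on no right-hand side. Thus FOLLOW(S) = {$}.
For S -> H B e: FIRST(H B e) = {a, e}, so it goes in M[S, t] for t ∈ {a, e}.
For S -> h e: FIRST(h e) = {h}, so it goes in M[S, t] for t ∈ {h}.
For S -> epsilon: FIRST(epsilon) = {epsilon}, so it goes in M[S, t] for t ∈ {}; since epsilon ∈ FIRST, also for every t ∈ FOLLOW(S) = {$}.

S -> H B e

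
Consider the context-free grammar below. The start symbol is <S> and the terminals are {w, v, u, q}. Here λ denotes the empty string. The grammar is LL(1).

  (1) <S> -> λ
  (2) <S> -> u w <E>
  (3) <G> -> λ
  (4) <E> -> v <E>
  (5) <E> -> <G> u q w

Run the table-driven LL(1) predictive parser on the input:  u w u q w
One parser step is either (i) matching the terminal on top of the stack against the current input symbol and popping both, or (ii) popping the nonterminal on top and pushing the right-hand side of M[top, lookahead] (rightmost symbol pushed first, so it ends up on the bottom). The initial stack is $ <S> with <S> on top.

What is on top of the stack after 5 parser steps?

u

     Stack        Input        Action
  1  $ <S>        u w u q w $  expand <S> -> u w <E>
  2  $ <E> w u    u w u q w $  match u
  3  $ <E> w      w u q w $    match w
  4  $ <E>        u q w $      expand <E> -> <G> u q w
  5  $ w q u <G>  u q w $      expand <G> -> λ
Stack after step 5: $ w q u (top = u).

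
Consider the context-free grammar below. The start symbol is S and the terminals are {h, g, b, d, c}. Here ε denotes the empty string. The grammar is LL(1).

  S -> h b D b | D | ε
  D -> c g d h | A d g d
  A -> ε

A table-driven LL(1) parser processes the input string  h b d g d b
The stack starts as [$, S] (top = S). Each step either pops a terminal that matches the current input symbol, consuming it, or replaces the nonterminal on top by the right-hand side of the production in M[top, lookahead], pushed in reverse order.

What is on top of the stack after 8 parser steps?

b

step 1: stack=$ S  input=h b d g d b $  — expand S -> h b D b
step 2: stack=$ b D b h  input=h b d g d b $  — match h
step 3: stack=$ b D b  input=b d g d b $  — match b
step 4: stack=$ b D  input=d g d b $  — expand D -> A d g d
step 5: stack=$ b d g d A  input=d g d b $  — expand A -> ε
step 6: stack=$ b d g d  input=d g d b $  — match d
step 7: stack=$ b d g  input=g d b $  — match g
step 8: stack=$ b d  input=d b $  — match d
Stack after step 8: $ b (top = b).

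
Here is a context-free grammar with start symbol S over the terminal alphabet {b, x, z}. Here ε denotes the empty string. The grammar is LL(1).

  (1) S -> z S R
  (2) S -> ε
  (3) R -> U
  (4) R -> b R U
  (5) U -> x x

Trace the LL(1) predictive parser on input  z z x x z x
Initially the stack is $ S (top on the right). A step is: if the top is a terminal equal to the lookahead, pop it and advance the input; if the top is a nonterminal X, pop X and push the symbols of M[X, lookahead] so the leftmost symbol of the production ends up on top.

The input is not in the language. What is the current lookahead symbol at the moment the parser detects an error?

      Stack      Input          Action
   1  $ S        z z x x z x $  expand S -> z S R
   2  $ R S z    z z x x z x $  match z
   3  $ R S      z x x z x $    expand S -> z S R
   4  $ R R S z  z x x z x $    match z
   5  $ R R S    x x z x $      expand S -> ε
   6  $ R R      x x z x $      expand R -> U
   7  $ R U      x x z x $      expand U -> x x
   8  $ R x x    x x z x $      match x
   9  $ R x      x z x $        match x
  10  $ R        z x $          error: M[R, z] is empty

z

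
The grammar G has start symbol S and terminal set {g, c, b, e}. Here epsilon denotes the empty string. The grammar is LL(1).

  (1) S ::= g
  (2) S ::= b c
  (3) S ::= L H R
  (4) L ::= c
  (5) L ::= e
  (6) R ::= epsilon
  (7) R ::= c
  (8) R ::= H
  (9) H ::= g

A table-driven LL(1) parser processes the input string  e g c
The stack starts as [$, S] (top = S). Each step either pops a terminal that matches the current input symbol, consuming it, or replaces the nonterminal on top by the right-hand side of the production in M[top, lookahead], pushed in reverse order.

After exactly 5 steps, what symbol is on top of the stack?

step 1: stack=$ S  input=e g c $  — expand S ::= L H R
step 2: stack=$ R H L  input=e g c $  — expand L ::= e
step 3: stack=$ R H e  input=e g c $  — match e
step 4: stack=$ R H  input=g c $  — expand H ::= g
step 5: stack=$ R g  input=g c $  — match g
Stack after step 5: $ R (top = R).

R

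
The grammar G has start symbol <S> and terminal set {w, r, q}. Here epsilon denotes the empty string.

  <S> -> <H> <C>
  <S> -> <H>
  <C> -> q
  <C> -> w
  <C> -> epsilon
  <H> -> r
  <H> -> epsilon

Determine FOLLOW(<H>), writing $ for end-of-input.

FIRST(<C>) = {epsilon, q, w}
FIRST(<H>) = {epsilon, r}
FIRST(<S>) = {epsilon, q, r, w}  (via <H> <C>, <H>)
FOLLOW(<S>) includes $ since <S> is the start symbol.
FOLLOW(<S>): <S> appears on no right-hand side. Thus FOLLOW(<S>) = {$}.
FOLLOW(<C>): in <S>-><H> <C>, the suffix after <C> is empty, so FOLLOW(<C>) ⊇ FOLLOW(<S>) = {$}. Thus FOLLOW(<C>) = {$}.
FOLLOW(<H>): in <S>-><H> <C>, <H> is followed by <C> with FIRST {epsilon, q, w}; in <S>-><H> <C>, the suffix after <H> is nullable, so FOLLOW(<H>) ⊇ FOLLOW(<S>) = {$}; in <S>-><H>, the suffix after <H> is empty, so FOLLOW(<H>) ⊇ FOLLOW(<S>) = {$}. Thus FOLLOW(<H>) = {$, q, w}.

{$, q, w}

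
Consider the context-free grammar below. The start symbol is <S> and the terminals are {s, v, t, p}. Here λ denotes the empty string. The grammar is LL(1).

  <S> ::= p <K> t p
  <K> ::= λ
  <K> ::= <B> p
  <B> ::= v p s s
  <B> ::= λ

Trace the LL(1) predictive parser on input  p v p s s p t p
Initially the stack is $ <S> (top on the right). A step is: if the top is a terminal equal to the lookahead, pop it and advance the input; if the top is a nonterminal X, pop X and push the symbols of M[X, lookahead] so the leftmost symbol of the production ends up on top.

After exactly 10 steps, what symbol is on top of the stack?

p

step 1: stack=$ <S>  input=p v p s s p t p $  — expand <S> ::= p <K> t p
step 2: stack=$ p t <K> p  input=p v p s s p t p $  — match p
step 3: stack=$ p t <K>  input=v p s s p t p $  — expand <K> ::= <B> p
step 4: stack=$ p t p <B>  input=v p s s p t p $  — expand <B> ::= v p s s
step 5: stack=$ p t p s s p v  input=v p s s p t p $  — match v
step 6: stack=$ p t p s s p  input=p s s p t p $  — match p
step 7: stack=$ p t p s s  input=s s p t p $  — match s
step 8: stack=$ p t p s  input=s p t p $  — match s
step 9: stack=$ p t p  input=p t p $  — match p
step 10: stack=$ p t  input=t p $  — match t
Stack after step 10: $ p (top = p).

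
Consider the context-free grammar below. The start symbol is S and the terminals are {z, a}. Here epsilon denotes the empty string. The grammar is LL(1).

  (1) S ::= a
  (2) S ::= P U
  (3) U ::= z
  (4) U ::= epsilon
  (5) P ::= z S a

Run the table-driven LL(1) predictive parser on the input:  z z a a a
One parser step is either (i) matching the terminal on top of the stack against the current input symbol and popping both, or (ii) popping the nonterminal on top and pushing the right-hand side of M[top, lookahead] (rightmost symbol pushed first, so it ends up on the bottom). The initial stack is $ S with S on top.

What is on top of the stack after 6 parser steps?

step 1: stack=$ S  input=z z a a a $  — expand S ::= P U
step 2: stack=$ U P  input=z z a a a $  — expand P ::= z S a
step 3: stack=$ U a S z  input=z z a a a $  — match z
step 4: stack=$ U a S  input=z a a a $  — expand S ::= P U
step 5: stack=$ U a U P  input=z a a a $  — expand P ::= z S a
step 6: stack=$ U a U a S z  input=z a a a $  — match z
Stack after step 6: $ U a U a S (top = S).

S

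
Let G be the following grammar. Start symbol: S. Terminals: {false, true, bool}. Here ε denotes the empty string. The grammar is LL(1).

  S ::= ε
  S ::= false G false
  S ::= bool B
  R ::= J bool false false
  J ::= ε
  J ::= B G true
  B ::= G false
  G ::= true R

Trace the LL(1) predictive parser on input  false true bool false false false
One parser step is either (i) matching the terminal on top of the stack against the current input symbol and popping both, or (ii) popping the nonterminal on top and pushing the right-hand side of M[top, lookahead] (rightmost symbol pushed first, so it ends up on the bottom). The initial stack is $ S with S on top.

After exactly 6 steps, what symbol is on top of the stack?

     Stack                       Input                                Action
  1  $ S                         false true bool false false false $  expand S ::= false G false
  2  $ false G false             false true bool false false false $  match false
  3  $ false G                   true bool false false false $        expand G ::= true R
  4  $ false R true              true bool false false false $        match true
  5  $ false R                   bool false false false $             expand R ::= J bool false false
  6  $ false false false bool J  bool false false false $             expand J ::= ε
Stack after step 6: $ false false false bool (top = bool).

bool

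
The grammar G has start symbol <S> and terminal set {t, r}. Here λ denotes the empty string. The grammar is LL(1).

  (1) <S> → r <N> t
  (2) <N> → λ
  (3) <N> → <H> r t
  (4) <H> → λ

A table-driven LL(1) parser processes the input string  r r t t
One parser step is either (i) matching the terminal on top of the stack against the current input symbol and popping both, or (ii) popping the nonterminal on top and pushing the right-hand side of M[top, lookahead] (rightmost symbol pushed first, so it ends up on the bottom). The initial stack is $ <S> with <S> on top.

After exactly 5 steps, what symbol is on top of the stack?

     Stack        Input      Action
  1  $ <S>        r r t t $  expand <S> → r <N> t
  2  $ t <N> r    r r t t $  match r
  3  $ t <N>      r t t $    expand <N> → <H> r t
  4  $ t t r <H>  r t t $    expand <H> → λ
  5  $ t t r      r t t $    match r
Stack after step 5: $ t t (top = t).

t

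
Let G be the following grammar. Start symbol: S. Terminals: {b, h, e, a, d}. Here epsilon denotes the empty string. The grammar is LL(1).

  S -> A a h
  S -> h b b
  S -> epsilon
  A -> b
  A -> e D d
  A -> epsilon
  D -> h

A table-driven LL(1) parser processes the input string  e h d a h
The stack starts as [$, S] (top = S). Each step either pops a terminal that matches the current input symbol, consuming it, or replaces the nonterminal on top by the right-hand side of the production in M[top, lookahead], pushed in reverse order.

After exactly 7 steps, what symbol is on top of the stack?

step 1: stack=$ S  input=e h d a h $  — expand S -> A a h
step 2: stack=$ h a A  input=e h d a h $  — expand A -> e D d
step 3: stack=$ h a d D e  input=e h d a h $  — match e
step 4: stack=$ h a d D  input=h d a h $  — expand D -> h
step 5: stack=$ h a d h  input=h d a h $  — match h
step 6: stack=$ h a d  input=d a h $  — match d
step 7: stack=$ h a  input=a h $  — match a
Stack after step 7: $ h (top = h).

h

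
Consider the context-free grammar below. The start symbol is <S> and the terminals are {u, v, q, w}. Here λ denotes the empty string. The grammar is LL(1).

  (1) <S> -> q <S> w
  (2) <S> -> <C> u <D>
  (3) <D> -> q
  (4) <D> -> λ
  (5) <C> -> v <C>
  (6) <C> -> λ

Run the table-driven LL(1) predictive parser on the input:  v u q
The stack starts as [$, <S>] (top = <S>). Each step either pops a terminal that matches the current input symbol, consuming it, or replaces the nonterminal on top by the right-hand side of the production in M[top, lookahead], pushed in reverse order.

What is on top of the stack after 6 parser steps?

q

     Stack          Input    Action
  1  $ <S>          v u q $  expand <S> -> <C> u <D>
  2  $ <D> u <C>    v u q $  expand <C> -> v <C>
  3  $ <D> u <C> v  v u q $  match v
  4  $ <D> u <C>    u q $    expand <C> -> λ
  5  $ <D> u        u q $    match u
  6  $ <D>          q $      expand <D> -> q
Stack after step 6: $ q (top = q).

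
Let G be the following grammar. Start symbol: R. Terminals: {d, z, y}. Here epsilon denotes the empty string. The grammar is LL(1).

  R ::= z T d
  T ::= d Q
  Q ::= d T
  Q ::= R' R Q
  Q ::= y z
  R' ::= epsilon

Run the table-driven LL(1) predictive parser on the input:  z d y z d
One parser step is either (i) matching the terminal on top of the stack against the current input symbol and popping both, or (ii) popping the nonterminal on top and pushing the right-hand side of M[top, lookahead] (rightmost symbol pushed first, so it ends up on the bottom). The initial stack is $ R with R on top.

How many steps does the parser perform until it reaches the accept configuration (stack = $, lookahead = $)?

8

     Stack    Input        Action
  1  $ R      z d y z d $  expand R ::= z T d
  2  $ d T z  z d y z d $  match z
  3  $ d T    d y z d $    expand T ::= d Q
  4  $ d Q d  d y z d $    match d
  5  $ d Q    y z d $      expand Q ::= y z
  6  $ d z y  y z d $      match y
  7  $ d z    z d $        match z
  8  $ d      d $          match d
Accept reached after 8 steps.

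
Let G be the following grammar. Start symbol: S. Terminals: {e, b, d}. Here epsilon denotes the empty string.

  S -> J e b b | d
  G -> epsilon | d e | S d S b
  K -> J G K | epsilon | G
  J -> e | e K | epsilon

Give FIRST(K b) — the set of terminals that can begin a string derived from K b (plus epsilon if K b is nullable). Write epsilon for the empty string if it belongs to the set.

FIRST(J): from J->e we get {e}; from J->e K we get {e}; from J->epsilon we get {epsilon}. So FIRST(J) = {epsilon, e}.
FIRST(S): from S->J e b b we get {e}; from S->d we get {d}. So FIRST(S) = {d, e}.
FIRST(G): from G->epsilon we get {epsilon}; from G->d e we get {d}; from G->S d S b we get {d, e}. So FIRST(G) = {epsilon, d, e}.
FIRST(K): from K->J G K we get {epsilon, d, e}; from K->epsilon we get {epsilon}; from K->G we get {epsilon, d, e}. So FIRST(K) = {epsilon, d, e}.
FIRST(K b): take FIRST of each symbol in turn, carrying on past any symbol whose FIRST contains epsilon; result {b, d, e}.

{b, d, e}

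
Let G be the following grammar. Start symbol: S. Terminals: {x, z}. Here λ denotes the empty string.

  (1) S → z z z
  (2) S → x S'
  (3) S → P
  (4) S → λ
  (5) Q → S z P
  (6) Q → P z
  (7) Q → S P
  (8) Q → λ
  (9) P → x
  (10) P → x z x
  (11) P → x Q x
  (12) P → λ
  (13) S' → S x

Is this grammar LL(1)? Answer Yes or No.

No

FIRST(S) = {λ, x, z}
FIRST(Q) = {λ, x, z}
FIRST(P) = {λ, x}
FIRST(S') = {x, z}
FOLLOW(S) = {$, x, z}
FOLLOW(Q) = {x}
FOLLOW(P) = {$, x, z}
FOLLOW(S') = {$, x, z}
Cell M[P, x] receives both P → x and P → x z x and P → x Q x and P → λ — the grammar is not LL(1).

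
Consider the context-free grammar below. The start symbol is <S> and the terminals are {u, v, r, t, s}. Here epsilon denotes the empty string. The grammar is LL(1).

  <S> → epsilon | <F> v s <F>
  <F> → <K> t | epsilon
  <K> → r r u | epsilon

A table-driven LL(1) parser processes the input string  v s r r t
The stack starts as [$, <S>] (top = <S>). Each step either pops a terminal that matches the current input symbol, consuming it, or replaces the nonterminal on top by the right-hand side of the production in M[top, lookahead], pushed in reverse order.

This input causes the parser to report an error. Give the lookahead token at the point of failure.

t

     Stack          Input        Action
  1  $ <S>          v s r r t $  expand <S> → <F> v s <F>
  2  $ <F> s v <F>  v s r r t $  expand <F> → epsilon
  3  $ <F> s v      v s r r t $  match v
  4  $ <F> s        s r r t $    match s
  5  $ <F>          r r t $      expand <F> → <K> t
  6  $ t <K>        r r t $      expand <K> → r r u
  7  $ t u r r      r r t $      match r
  8  $ t u r        r t $        match r
  9  $ t u          t $          error: top is terminal u but lookahead is t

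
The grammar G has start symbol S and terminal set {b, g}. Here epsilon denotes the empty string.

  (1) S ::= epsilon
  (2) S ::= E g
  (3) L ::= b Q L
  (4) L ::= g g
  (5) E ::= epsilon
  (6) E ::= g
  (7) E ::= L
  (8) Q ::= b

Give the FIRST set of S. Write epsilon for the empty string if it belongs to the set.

FIRST(L): from L::=b Q L we get {b}; from L::=g g we get {g}. So FIRST(L) = {b, g}.
FIRST(Q): from Q::=b we get {b}. So FIRST(Q) = {b}.
FIRST(E): from E::=epsilon we get {epsilon}; from E::=g we get {g}; from E::=L we get {b, g}. So FIRST(E) = {epsilon, b, g}.
FIRST(S): from S::=epsilon we get {epsilon}; from S::=E g we get {b, g}. So FIRST(S) = {epsilon, b, g}.

{epsilon, b, g}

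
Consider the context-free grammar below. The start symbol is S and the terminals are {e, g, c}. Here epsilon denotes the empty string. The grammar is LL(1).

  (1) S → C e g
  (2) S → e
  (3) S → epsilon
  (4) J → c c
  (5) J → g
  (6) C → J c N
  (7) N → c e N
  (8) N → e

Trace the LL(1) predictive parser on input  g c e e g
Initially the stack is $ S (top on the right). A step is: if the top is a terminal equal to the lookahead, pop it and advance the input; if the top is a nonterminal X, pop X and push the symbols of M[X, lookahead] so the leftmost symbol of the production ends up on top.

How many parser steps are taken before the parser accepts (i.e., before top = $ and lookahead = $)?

9

     Stack        Input        Action
  1  $ S          g c e e g $  expand S → C e g
  2  $ g e C      g c e e g $  expand C → J c N
  3  $ g e N c J  g c e e g $  expand J → g
  4  $ g e N c g  g c e e g $  match g
  5  $ g e N c    c e e g $    match c
  6  $ g e N      e e g $      expand N → e
  7  $ g e e      e e g $      match e
  8  $ g e        e g $        match e
  9  $ g          g $          match g
Accept reached after 9 steps.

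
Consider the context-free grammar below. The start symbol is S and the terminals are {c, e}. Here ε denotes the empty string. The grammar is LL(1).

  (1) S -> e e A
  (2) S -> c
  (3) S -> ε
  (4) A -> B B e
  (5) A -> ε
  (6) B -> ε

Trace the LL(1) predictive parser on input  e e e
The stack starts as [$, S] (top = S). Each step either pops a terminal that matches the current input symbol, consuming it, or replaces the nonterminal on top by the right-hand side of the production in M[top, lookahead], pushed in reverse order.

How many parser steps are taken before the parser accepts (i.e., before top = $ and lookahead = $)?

7

     Stack    Input    Action
  1  $ S      e e e $  expand S -> e e A
  2  $ A e e  e e e $  match e
  3  $ A e    e e $    match e
  4  $ A      e $      expand A -> B B e
  5  $ e B B  e $      expand B -> ε
  6  $ e B    e $      expand B -> ε
  7  $ e      e $      match e
Accept reached after 7 steps.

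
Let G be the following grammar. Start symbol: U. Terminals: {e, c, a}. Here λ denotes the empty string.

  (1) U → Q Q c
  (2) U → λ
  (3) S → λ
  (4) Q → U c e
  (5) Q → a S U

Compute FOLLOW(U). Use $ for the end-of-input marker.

FIRST(S) = {λ}
FIRST(U) = {λ, a, c}  (via Q Q c)
FIRST(Q) = {a, c}  (via U c e)
FOLLOW(U) includes $ since U is the start symbol.
FOLLOW(Q): in U→Q Q c (occurrence 1), Q is followed by Q c with FIRST {a, c}; in U→Q Q c (occurrence 2), Q is followed by c with FIRST {c}. Thus FOLLOW(Q) = {a, c}.
FOLLOW(U): in Q→U c e, U is followed by c e with FIRST {c}; in Q→a S U, the suffix after U is empty, so FOLLOW(U) ⊇ FOLLOW(Q) = {a, c}. Thus FOLLOW(U) = {$, a, c}.
FOLLOW(S): in Q→a S U, S is followed by U with FIRST {λ, a, c}; in Q→a S U, the suffix after S is nullable, so FOLLOW(S) ⊇ FOLLOW(Q) = {a, c}. Thus FOLLOW(S) = {a, c}.

{$, a, c}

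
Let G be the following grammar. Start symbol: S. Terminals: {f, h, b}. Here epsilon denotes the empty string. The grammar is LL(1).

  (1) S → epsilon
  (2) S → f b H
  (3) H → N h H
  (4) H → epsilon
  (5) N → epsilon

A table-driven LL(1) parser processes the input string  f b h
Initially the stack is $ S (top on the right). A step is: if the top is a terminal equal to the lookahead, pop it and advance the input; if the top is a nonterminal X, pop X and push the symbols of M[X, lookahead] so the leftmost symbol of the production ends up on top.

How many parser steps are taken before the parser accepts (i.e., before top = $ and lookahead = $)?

step 1: stack=$ S  input=f b h $  — expand S → f b H
step 2: stack=$ H b f  input=f b h $  — match f
step 3: stack=$ H b  input=b h $  — match b
step 4: stack=$ H  input=h $  — expand H → N h H
step 5: stack=$ H h N  input=h $  — expand N → epsilon
step 6: stack=$ H h  input=h $  — match h
step 7: stack=$ H  input=$  — expand H → epsilon
Accept reached after 7 steps.

7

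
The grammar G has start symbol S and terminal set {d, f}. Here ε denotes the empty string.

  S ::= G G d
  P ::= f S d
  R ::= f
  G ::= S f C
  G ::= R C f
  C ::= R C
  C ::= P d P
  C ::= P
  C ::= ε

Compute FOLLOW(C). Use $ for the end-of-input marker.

{d, f}

FIRST(P) = {f}
FIRST(R) = {f}
FIRST(C) = {ε, f}  (via R C, P d P, P)
FIRST(S) = {f}  (via G G d)
FIRST(G) = {f}  (via S f C, R C f)
FOLLOW(S) includes $ since S is the start symbol.
FOLLOW(S): in P::=f S d, S is followed by d with FIRST {d}; in G::=S f C, S is followed by f C with FIRST {f}. Thus FOLLOW(S) = {$, d, f}.
FOLLOW(G): in S::=G G d (occurrence 1), G is followed by G d with FIRST {f}; in S::=G G d (occurrence 2), G is followed by d with FIRST {d}. Thus FOLLOW(G) = {d, f}.
FOLLOW(C): in G::=S f C, the suffix after C is empty, so FOLLOW(C) ⊇ FOLLOW(G) = {d, f}; in G::=R C f, C is followed by f with FIRST {f}; in C::=R C, the suffix after C is empty (adds nothing new). Thus FOLLOW(C) = {d, f}.
FOLLOW(P): in C::=P d P (occurrence 1), P is followed by d P with FIRST {d}; in C::=P d P (occurrence 2), the suffix after P is empty, so FOLLOW(P) ⊇ FOLLOW(C) = {d, f}; in C::=P, the suffix after P is empty, so FOLLOW(P) ⊇ FOLLOW(C) = {d, f}. Thus FOLLOW(P) = {d, f}.
FOLLOW(R): in G::=R C f, R is followed by C f with FIRST {f}; in C::=R C, R is followed by C with FIRST {ε, f}; in C::=R C, the suffix after R is nullable, so FOLLOW(R) ⊇ FOLLOW(C) = {d, f}. Thus FOLLOW(R) = {d, f}.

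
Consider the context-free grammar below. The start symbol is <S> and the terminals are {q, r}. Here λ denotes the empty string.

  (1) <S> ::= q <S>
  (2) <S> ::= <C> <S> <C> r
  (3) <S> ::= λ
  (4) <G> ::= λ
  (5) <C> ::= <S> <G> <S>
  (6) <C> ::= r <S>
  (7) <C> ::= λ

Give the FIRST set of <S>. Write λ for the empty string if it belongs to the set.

FIRST(<G>): from <G>::=λ we get {λ}. So FIRST(<G>) = {λ}.
FIRST(<S>): from <S>::=q <S> we get {q}; from <S>::=<C> <S> <C> r we get {q, r}; from <S>::=λ we get {λ}. So FIRST(<S>) = {λ, q, r}.
FIRST(<C>): from <C>::=<S> <G> <S> we get {λ, q, r}; from <C>::=r <S> we get {r}; from <C>::=λ we get {λ}. So FIRST(<C>) = {λ, q, r}.

{λ, q, r}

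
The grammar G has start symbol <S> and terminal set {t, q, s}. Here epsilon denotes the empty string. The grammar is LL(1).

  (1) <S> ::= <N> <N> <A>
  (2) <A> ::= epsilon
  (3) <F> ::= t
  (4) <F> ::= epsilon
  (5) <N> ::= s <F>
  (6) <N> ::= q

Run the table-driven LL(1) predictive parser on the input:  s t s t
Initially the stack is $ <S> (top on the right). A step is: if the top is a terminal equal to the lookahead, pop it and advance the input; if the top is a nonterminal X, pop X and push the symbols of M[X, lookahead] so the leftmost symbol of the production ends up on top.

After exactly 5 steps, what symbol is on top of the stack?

     Stack            Input      Action
  1  $ <S>            s t s t $  expand <S> ::= <N> <N> <A>
  2  $ <A> <N> <N>    s t s t $  expand <N> ::= s <F>
  3  $ <A> <N> <F> s  s t s t $  match s
  4  $ <A> <N> <F>    t s t $    expand <F> ::= t
  5  $ <A> <N> t      t s t $    match t
Stack after step 5: $ <A> <N> (top = <N>).

<N>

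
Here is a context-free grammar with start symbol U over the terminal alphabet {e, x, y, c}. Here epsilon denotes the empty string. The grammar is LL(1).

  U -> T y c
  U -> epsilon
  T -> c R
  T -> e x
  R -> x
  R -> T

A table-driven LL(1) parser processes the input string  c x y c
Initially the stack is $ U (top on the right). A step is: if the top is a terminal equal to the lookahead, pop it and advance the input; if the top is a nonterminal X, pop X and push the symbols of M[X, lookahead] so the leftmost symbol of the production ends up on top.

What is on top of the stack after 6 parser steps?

c

step 1: stack=$ U  input=c x y c $  — expand U -> T y c
step 2: stack=$ c y T  input=c x y c $  — expand T -> c R
step 3: stack=$ c y R c  input=c x y c $  — match c
step 4: stack=$ c y R  input=x y c $  — expand R -> x
step 5: stack=$ c y x  input=x y c $  — match x
step 6: stack=$ c y  input=y c $  — match y
Stack after step 6: $ c (top = c).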